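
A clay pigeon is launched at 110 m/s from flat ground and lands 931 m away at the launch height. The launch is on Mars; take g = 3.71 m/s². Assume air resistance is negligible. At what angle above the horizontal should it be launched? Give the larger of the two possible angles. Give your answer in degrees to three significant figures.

Level-ground range R = v₀² sin(2θ)/g ⇒ sin(2θ) = gR/v₀² = 3.71 × 931 / 110² = 0.2855.
2θ = 16.59° or 180° − 16.59° = 163.4°, so θ = 8.293° or 81.71°.
The larger angle is 81.71°.

81.7°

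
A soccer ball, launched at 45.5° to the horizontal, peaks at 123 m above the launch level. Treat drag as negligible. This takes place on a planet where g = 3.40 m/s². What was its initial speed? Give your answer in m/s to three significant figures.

40.5 m/s

At the peak v_y = 0, so v_y0 = √(2gH) = √(2 × 3.40 × 123) = 28.92 m/s.
v_y0 = v₀ sin θ ⇒ v₀ = 28.92 / sin 45.5° = 40.55 m/s.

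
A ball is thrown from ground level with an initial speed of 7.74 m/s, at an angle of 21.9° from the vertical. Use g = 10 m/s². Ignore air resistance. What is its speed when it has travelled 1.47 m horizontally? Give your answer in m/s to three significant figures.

3.56 m/s

Horizontal component vₓ = 7.740 sin 21.9° = 2.887 m/s; vertical v_y0 = 7.740 cos 21.9° = 7.181 m/s.
x = vₓ t ⇒ t = 1.47/2.887 = 0.5092 s.
Vertical velocity there: v_y = v_y0 − g t = 7.181 − 10.0 × 0.5092 = 2.090 m/s.
Speed: √(vₓ² + v_y²) = √(2.887² + 2.090²) = 3.564 m/s.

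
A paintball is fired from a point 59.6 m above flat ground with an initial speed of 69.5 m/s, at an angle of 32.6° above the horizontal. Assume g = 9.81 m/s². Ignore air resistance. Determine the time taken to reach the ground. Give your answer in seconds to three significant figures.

8.99 s

Horizontal component vₓ = 69.50 cos 32.6° = 58.55 m/s; vertical v_y0 = 69.50 sin 32.6° = 37.44 m/s.
The projectile lands when y = 59.6 + (37.44) t − ½·9.81·t² = 0. Positive root: t = (37.44 + √(37.44² + 2·9.81·59.6)) / 9.81 = (37.44 + 50.71) / 9.81 = 8.986 s.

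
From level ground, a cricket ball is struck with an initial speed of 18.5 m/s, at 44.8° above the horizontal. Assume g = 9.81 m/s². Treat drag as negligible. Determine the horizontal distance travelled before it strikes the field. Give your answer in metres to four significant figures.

Resolve: vₓ = 18.50 cos 44.8° = 13.13 m/s and v_y0 = 18.50 sin 44.8° = 13.04 m/s.
Time aloft: T = 2 v_y0 / g = 2 × 13.04 / 9.81 = 2.658 s.
Horizontal distance R = vₓ T = 13.13 × 2.658 = 34.89 m.

34.89 m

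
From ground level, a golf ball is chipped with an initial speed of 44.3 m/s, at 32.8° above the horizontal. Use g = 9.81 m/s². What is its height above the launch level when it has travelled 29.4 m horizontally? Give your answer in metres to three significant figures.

Resolve: vₓ = 44.30 cos 32.8° = 37.24 m/s and v_y0 = 44.30 sin 32.8° = 24.00 m/s.
Time to reach x = 29.4 m: t = x/vₓ = 29.4/37.24 = 0.7895 s.
Height: y = v_y0 t − ½ g t² = 24.00 × 0.7895 − 4.905 × 0.7895² = 18.95 − 3.058 = 15.89 m.

15.9 m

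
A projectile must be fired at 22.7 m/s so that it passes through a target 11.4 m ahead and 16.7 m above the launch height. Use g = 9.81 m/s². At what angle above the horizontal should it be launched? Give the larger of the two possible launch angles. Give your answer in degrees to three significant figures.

Trajectory: y = x tanθ − g x² (1 + tan²θ)/(2v₀²). With x = 11.4, y = 16.7, v₀ = 22.7, g = 9.81:
1.237 tan²θ − 11.4 tanθ + (17.94) = 0.
tanθ = [11.4 ± √(11.4² − 4 × 1.237 × (17.94))] / (2 × 1.237) = (11.4 ± 6.419) / 2.474, giving tanθ = 2.013 or 7.202.
θ = 63.59° or 82.10°; the larger is 82.10°.

82.1°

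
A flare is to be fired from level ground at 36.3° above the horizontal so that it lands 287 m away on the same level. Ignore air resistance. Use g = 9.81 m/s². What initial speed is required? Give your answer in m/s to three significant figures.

54.3 m/s

From R = (v₀² / g) sin 2θ: v₀ = √(gR / sin 2θ).
v₀ = √(9.81 × 287 / sin 72.60°) = √(2815 / 0.9542) = √2950.5 = 54.32 m/s.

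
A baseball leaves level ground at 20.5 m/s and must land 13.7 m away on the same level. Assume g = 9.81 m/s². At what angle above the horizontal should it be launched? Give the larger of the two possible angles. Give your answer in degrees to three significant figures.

80.7°

R = v₀² sin 2θ / g gives sin 2θ = gR/v₀² = 9.81·13.7/20.5² = 0.3198.
2θ = 18.65° or 180° − 18.65° = 161.3°, so θ = 9.325° or 80.67°.
The larger angle is 80.67°.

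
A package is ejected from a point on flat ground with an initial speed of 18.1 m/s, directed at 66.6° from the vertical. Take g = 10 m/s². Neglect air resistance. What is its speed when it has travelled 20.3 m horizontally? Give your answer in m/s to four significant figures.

vₓ = 18.10 sin 66.6° = 16.61 m/s; v_y0 = 18.10 cos 66.6° = 7.188 m/s.
At x = 20.3 m, t = x/vₓ = 20.3/16.61 = 1.222 s.
Vertical velocity there: v_y = v_y0 − g t = 7.188 − 10.0 × 1.222 = −5.032 m/s.
Speed: √(vₓ² + v_y²) = √(16.61² + 5.032²) = 17.36 m/s.

17.36 m/s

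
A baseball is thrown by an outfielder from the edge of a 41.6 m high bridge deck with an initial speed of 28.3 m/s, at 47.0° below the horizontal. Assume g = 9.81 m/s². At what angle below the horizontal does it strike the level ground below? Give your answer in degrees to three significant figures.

Resolve: vₓ = 28.30 cos 47.0° = 19.30 m/s and v_y0 = −20.70 m/s (downward).
Vertical motion (up positive, ground at y = 0): 4.905 t² − (−20.70) t − 41.6 = 0, so t = (−20.70 + √(20.70² + 2·9.81·41.6)) / 9.81 = (−20.70 + 35.28) / 9.81 = 1.486 s.
At impact: v_y = v_y0 − g t = −35.28 m/s; vₓ = 19.30 m/s.
Angle below horizontal: arctan(|v_y|/vₓ) = arctan(35.28/19.30) = 61.32°.

61.3°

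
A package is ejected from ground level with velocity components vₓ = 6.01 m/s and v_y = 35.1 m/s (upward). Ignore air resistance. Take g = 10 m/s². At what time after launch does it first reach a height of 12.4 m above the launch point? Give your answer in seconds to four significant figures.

Set y = v_y0 t − ½ g t² = 12.4: 5.000 t² − 35.10 t + 12.4 = 0.
Quadratic formula: t = (35.10 ± √984.01) / 10.0 = (35.10 ± 31.37) / 10.0 → t = 0.3731 s or 6.647 s.
The first (ascending) time is 0.3731 s.

0.3731 s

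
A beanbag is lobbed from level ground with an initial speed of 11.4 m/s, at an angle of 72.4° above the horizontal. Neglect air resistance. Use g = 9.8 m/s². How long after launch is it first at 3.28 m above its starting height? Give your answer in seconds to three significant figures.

Resolve: vₓ = 11.40 cos 72.4° = 3.447 m/s and v_y0 = 11.40 sin 72.4° = 10.87 m/s.
Height y(t) = 10.87 t − 4.900 t² = 3.28 gives 4.900 t² − 10.87 t + 3.28 = 0.
Quadratic formula: t = (10.87 ± √53.790) / 9.80 = (10.87 ± 7.334) / 9.80 → t = 0.3604 s or 1.857 s.
The first (ascending) time is 0.3604 s.

0.360 s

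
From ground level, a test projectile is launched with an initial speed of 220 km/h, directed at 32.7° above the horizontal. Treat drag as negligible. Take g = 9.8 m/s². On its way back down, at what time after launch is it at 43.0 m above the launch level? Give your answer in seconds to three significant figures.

Convert: 220 km/h = 220/3.6 = 61.11 m/s.
Resolve: vₓ = 61.11 cos 32.7° = 51.43 m/s and v_y0 = 61.11 sin 32.7° = 33.01 m/s.
Set y = v_y0 t − ½ g t² = 43.0: 4.900 t² − 33.01 t + 43.0 = 0.
t = [33.01 ± √(33.01² − 2·9.80·43.0)] / 9.80 = (33.01 ± 15.72) / 9.80, so t = 1.765 s or t = 4.973 s.
The descending-branch root is 4.973 s.

4.97 s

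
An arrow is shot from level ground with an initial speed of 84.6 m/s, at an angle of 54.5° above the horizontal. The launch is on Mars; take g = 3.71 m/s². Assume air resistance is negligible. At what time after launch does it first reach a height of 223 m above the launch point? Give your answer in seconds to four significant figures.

3.584 s

Horizontal component vₓ = 84.60 cos 54.5° = 49.13 m/s; vertical v_y0 = 84.60 sin 54.5° = 68.87 m/s.
Require v_y0 t − ½ g t² = 223, i.e. 1.855 t² − 68.87 t + 223 = 0.
t = [68.87 ± √(68.87² − 2·3.71·223)] / 3.71 = (68.87 ± 55.58) / 3.71, so t = 3.584 s or t = 33.55 s.
The first (ascending) time is 3.584 s.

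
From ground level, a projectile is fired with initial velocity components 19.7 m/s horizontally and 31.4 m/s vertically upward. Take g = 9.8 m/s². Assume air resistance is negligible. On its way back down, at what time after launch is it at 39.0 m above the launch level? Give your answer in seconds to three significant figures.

4.72 s

Require v_y0 t − ½ g t² = 39.0, i.e. 4.900 t² − 31.40 t + 39.0 = 0.
t = [31.40 ± √(31.40² − 2·9.80·39.0)] / 9.80 = (31.40 ± 14.88) / 9.80, so t = 1.685 s or t = 4.723 s.
The descending-branch root is 4.723 s.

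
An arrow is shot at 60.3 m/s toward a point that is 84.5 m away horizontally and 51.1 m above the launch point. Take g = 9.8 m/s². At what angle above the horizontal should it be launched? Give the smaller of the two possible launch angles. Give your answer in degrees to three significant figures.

38.3°

Trajectory: y = x tanθ − g x² (1 + tan²θ)/(2v₀²). With x = 84.5, y = 51.1, v₀ = 60.3, g = 9.80:
9.622 tan²θ − 84.5 tanθ + (60.72) = 0.
tanθ = [84.5 ± √(84.5² − 4 × 9.622 × (60.72))] / (2 × 9.622) = (84.5 ± 69.30) / 19.24, giving tanθ = 0.7896 or 7.992.
θ = 38.29° or 82.87°; the smaller is 38.29°.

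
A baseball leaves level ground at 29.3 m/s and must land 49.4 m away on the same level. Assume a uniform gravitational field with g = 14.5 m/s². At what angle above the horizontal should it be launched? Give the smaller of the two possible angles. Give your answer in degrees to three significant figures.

28.3°

From R = (v₀²/g) sin 2θ: sin 2θ = 14.5 × 49.4 / 858.49 = 0.8344.
2θ = 56.55° or 180° − 56.55° = 123.4°, so θ = 28.28° or 61.72°.
The smaller angle is 28.28°.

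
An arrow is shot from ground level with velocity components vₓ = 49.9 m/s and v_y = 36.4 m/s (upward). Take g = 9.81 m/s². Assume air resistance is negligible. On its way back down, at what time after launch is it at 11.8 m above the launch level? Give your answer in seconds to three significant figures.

Set y = v_y0 t − ½ g t² = 11.8: 4.905 t² − 36.40 t + 11.8 = 0.
Quadratic formula: t = (36.40 ± √1093.4) / 9.81 = (36.40 ± 33.07) / 9.81 → t = 0.3397 s or 7.081 s.
The descending-branch root is 7.081 s.

7.08 s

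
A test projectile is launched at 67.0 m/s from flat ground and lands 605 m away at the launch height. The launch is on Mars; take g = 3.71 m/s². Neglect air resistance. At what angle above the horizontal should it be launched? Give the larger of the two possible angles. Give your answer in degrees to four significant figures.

R = v₀² sin 2θ / g gives sin 2θ = gR/v₀² = 3.71·605/67.0² = 0.5000.
2θ = 30.00° or 180° − 30.00° = 150.0°, so θ = 15.00° or 75.00°.
The larger angle is 75.00°.

75.00°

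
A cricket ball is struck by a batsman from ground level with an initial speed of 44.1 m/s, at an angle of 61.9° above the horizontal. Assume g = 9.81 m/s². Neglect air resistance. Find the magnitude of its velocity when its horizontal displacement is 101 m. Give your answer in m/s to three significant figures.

Resolve: vₓ = 44.10 cos 61.9° = 20.77 m/s and v_y0 = 44.10 sin 61.9° = 38.90 m/s.
At x = 101 m, t = x/vₓ = 101/20.77 = 4.862 s.
Vertical velocity there: v_y = v_y0 − g t = 38.90 − 9.81 × 4.862 = −8.798 m/s.
Speed: √(vₓ² + v_y²) = √(20.77² + 8.798²) = 22.56 m/s.

22.6 m/s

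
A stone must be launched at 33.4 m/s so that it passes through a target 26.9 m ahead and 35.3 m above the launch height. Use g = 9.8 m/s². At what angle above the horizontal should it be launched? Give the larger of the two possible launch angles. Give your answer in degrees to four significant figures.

81.44°

Trajectory: y = x tanθ − g x² (1 + tan²θ)/(2v₀²). With x = 26.9, y = 35.3, v₀ = 33.4, g = 9.80:
3.178 tan²θ − 26.9 tanθ + (38.48) = 0.
tanθ = [26.9 ± √(26.9² − 4 × 3.178 × (38.48))] / (2 × 3.178) = (26.9 ± 15.31) / 6.357, giving tanθ = 1.823 or 6.640.
θ = 61.26° or 81.44°; the larger is 81.44°.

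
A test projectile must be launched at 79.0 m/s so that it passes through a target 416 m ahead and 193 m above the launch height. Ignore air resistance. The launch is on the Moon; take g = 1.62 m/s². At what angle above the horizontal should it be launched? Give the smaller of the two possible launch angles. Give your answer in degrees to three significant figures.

Trajectory: y = x tanθ − g x² (1 + tan²θ)/(2v₀²). With x = 416, y = 193, v₀ = 79.0, g = 1.62:
22.46 tan²θ − 416 tanθ + (215.5) = 0.
tanθ = [416 ± √(416² − 4 × 22.46 × (215.5))] / (2 × 22.46) = (416 ± 392.0) / 44.92, giving tanθ = 0.5333 or 17.99.
θ = 28.07° or 86.82°; the smaller is 28.07°.

28.1°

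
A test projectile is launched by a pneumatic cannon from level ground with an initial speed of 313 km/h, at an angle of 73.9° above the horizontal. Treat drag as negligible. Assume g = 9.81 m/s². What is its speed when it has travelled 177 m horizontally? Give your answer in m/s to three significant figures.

Convert: 313 km/h = 313/3.6 = 86.94 m/s.
vₓ = 86.94 cos 73.9° = 24.11 m/s; v_y0 = 86.94 sin 73.9° = 83.53 m/s.
x = vₓ t ⇒ t = 177/24.11 = 7.341 s.
Vertical velocity there: v_y = v_y0 − g t = 83.53 − 9.81 × 7.341 = 11.52 m/s.
Speed: √(vₓ² + v_y²) = √(24.11² + 11.52²) = 26.72 m/s.

26.7 m/s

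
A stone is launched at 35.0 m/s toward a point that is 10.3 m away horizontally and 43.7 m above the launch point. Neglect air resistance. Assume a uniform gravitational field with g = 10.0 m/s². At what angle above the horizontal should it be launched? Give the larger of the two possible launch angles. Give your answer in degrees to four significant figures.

86.85°

Trajectory: y = x tanθ − g x² (1 + tan²θ)/(2v₀²). With x = 10.3, y = 43.7, v₀ = 35.0, g = 10.0:
0.4330 tan²θ − 10.3 tanθ + (44.13) = 0.
tanθ = [10.3 ± √(10.3² − 4 × 0.4330 × (44.13))] / (2 × 0.4330) = (10.3 ± 5.445) / 0.8660, giving tanθ = 5.606 or 18.18.
θ = 79.89° or 86.85°; the larger is 86.85°.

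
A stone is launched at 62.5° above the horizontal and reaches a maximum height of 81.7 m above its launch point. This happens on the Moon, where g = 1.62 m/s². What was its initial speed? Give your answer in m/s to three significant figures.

At the peak v_y = 0, so v_y0 = √(2gH) = √(2 × 1.62 × 81.7) = 16.27 m/s.
v_y0 = v₀ sin θ ⇒ v₀ = 16.27 / sin 62.5° = 18.34 m/s.

18.3 m/s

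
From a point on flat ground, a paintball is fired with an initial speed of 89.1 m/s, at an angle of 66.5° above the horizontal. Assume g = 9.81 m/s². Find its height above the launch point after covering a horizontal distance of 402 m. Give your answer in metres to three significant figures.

297 m

Horizontal component vₓ = 89.10 cos 66.5° = 35.53 m/s; vertical v_y0 = 89.10 sin 66.5° = 81.71 m/s.
Time to reach x = 402 m: t = x/vₓ = 402/35.53 = 11.31 s.
Height: y = v_y0 t − ½ g t² = 81.71 × 11.31 − 4.905 × 11.31² = 924.5 − 628.0 = 296.6 m.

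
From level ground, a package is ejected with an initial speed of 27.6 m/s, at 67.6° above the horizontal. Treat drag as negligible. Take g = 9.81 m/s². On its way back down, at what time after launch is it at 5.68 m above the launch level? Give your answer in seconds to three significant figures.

4.97 s

Horizontal component vₓ = 27.60 cos 67.6° = 10.52 m/s; vertical v_y0 = 27.60 sin 67.6° = 25.52 m/s.
Require v_y0 t − ½ g t² = 5.68, i.e. 4.905 t² − 25.52 t + 5.68 = 0.
t = [25.52 ± √(25.52² − 2·9.81·5.68)] / 9.81 = (25.52 ± 23.23) / 9.81, so t = 0.2330 s or t = 4.969 s.
The descending-branch root is 4.969 s.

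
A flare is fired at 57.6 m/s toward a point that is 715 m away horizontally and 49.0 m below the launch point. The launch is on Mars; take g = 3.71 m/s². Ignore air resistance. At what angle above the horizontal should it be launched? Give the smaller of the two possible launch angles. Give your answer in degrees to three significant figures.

Trajectory: y = x tanθ − g x² (1 + tan²θ)/(2v₀²). With x = 715, y = −49.0, v₀ = 57.6, g = 3.71:
285.8 tan²θ − 715 tanθ + (236.8) = 0.
tanθ = [715 ± √(715² − 4 × 285.8 × (236.8))] / (2 × 285.8) = (715 ± 490.4) / 571.7, giving tanθ = 0.3930 or 2.109.
θ = 21.45° or 64.63°; the smaller is 21.45°.

21.5°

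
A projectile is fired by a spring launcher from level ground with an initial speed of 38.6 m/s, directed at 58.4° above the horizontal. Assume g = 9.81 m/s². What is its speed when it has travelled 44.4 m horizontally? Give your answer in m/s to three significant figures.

Resolve: vₓ = 38.60 cos 58.4° = 20.23 m/s and v_y0 = 38.60 sin 58.4° = 32.88 m/s.
x = vₓ t ⇒ t = 44.4/20.23 = 2.195 s.
Vertical velocity there: v_y = v_y0 − g t = 32.88 − 9.81 × 2.195 = 11.34 m/s.
Speed: √(vₓ² + v_y²) = √(20.23² + 11.34²) = 23.19 m/s.

23.2 m/s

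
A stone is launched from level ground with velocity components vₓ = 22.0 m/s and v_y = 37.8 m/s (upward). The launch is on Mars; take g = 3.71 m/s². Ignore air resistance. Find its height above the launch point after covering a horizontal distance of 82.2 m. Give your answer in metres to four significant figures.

115.3 m

Time to reach x = 82.2 m: t = x/vₓ = 82.2/22.00 = 3.736 s.
Height: y = v_y0 t − ½ g t² = 37.80 × 3.736 − 1.855 × 3.736² = 141.2 − 25.90 = 115.3 m.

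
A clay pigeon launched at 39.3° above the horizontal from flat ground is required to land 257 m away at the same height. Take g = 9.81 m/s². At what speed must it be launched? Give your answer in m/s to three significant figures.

Level-ground range: R = v₀² sin(2θ)/g, so v₀ = √(gR / sin 2θ).
v₀ = √(9.81 × 257 / sin 78.60°) = √(2521 / 0.9803) = √2571.9 = 50.71 m/s.

50.7 m/s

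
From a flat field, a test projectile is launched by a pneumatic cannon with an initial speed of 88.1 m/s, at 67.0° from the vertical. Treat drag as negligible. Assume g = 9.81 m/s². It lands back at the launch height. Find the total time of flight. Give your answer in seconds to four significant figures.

7.018 s

Components: vₓ = 88.10 sin 67.0° = 81.10 m/s, v_y0 = 88.10 cos 67.0° = 34.42 m/s.
It returns to y = 0 when t = 2 v_y0 / g = 2(34.42)/9.81 = 7.018 s.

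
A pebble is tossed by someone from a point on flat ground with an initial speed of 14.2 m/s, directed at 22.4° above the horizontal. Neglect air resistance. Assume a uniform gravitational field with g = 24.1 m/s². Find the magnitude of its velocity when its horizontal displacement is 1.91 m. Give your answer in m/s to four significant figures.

13.27 m/s

Horizontal component vₓ = 14.20 cos 22.4° = 13.13 m/s; vertical v_y0 = 14.20 sin 22.4° = 5.411 m/s.
Time to reach x = 1.91 m: t = x/vₓ = 1.91/13.13 = 0.1455 s.
Vertical velocity there: v_y = v_y0 − g t = 5.411 − 24.1 × 0.1455 = 1.905 m/s.
Speed: √(vₓ² + v_y²) = √(13.13² + 1.905²) = 13.27 m/s.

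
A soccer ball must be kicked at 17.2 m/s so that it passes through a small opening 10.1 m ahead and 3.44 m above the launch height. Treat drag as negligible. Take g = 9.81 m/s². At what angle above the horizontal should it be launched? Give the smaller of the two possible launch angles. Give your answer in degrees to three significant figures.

29.3°

Trajectory: y = x tanθ − g x² (1 + tan²θ)/(2v₀²). With x = 10.1, y = 3.44, v₀ = 17.2, g = 9.81:
1.691 tan²θ − 10.1 tanθ + (5.131) = 0.
tanθ = [10.1 ± √(10.1² − 4 × 1.691 × (5.131))] / (2 × 1.691) = (10.1 ± 8.203) / 3.383, giving tanθ = 0.5607 or 5.411.
θ = 29.28° or 79.53°; the smaller is 29.28°.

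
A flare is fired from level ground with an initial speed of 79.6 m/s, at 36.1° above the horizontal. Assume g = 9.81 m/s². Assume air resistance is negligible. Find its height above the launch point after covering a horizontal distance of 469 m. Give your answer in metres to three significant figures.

81.2 m

Horizontal component vₓ = 79.60 cos 36.1° = 64.32 m/s; vertical v_y0 = 79.60 sin 36.1° = 46.90 m/s.
Time to reach x = 469 m: t = x/vₓ = 469/64.32 = 7.292 s.
Height: y = v_y0 t − ½ g t² = 46.90 × 7.292 − 4.905 × 7.292² = 342.0 − 260.8 = 81.18 m.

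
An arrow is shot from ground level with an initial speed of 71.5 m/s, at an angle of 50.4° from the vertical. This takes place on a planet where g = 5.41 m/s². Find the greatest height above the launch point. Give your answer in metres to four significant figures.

Components: vₓ = 71.50 sin 50.4° = 55.09 m/s, v_y0 = 71.50 cos 50.4° = 45.58 m/s.
Maximum height: H = v_y0² / (2g) = 45.58² / (2 × 5.41) = 192.0 m.

192.0 m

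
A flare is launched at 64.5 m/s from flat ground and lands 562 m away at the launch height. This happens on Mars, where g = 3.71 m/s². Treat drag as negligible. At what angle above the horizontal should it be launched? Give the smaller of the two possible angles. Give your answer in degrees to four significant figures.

15.04°

From R = (v₀²/g) sin 2θ: sin 2θ = 3.71 × 562 / 4160.2 = 0.5012.
2θ = 30.08° or 180° − 30.08° = 149.9°, so θ = 15.04° or 74.96°.
The smaller angle is 15.04°.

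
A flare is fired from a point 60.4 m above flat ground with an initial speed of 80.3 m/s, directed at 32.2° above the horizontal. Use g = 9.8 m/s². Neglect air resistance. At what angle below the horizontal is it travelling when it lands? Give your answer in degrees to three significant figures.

38.9°

Resolve: vₓ = 80.30 cos 32.2° = 67.95 m/s and v_y0 = 80.30 sin 32.2° = 42.79 m/s.
With up positive and y = 0 at the ground: y(t) = 60.4 + (42.79) t − 4.900 t². Setting y = 0 and taking the positive root: t = [42.79 + √(42.79² + 2·9.80·60.4)] / 9.80 = (42.79 + 54.91) / 9.80 = 9.969 s.
At impact: v_y = v_y0 − g t = −54.91 m/s; vₓ = 67.95 m/s.
Angle below horizontal: arctan(|v_y|/vₓ) = arctan(54.91/67.95) = 38.94°.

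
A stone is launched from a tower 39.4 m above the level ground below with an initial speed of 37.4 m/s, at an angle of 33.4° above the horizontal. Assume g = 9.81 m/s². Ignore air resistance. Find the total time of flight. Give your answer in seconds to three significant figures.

vₓ = 37.40 cos 33.4° = 31.22 m/s; v_y0 = 37.40 sin 33.4° = 20.59 m/s.
With up positive and y = 0 at the ground: y(t) = 39.4 + (20.59) t − 4.905 t². Setting y = 0 and taking the positive root: t = [20.59 + √(20.59² + 2·9.81·39.4)] / 9.81 = (20.59 + 34.60) / 9.81 = 5.625 s.

5.63 s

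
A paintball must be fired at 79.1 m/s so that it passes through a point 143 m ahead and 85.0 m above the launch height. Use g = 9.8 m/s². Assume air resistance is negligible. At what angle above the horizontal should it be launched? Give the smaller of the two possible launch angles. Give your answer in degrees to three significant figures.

Trajectory: y = x tanθ − g x² (1 + tan²θ)/(2v₀²). With x = 143, y = 85.0, v₀ = 79.1, g = 9.80:
16.01 tan²θ − 143 tanθ + (101.0) = 0.
tanθ = [143 ± √(143² − 4 × 16.01 × (101.0))] / (2 × 16.01) = (143 ± 118.2) / 32.03, giving tanθ = 0.7734 or 8.156.
θ = 37.72° or 83.01°; the smaller is 37.72°.

37.7°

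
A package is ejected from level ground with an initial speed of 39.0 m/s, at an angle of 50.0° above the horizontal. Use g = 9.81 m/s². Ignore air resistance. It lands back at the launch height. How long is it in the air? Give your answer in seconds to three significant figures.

vₓ = 39.00 cos 50.0° = 25.07 m/s; v_y0 = 39.00 sin 50.0° = 29.88 m/s.
It returns to y = 0 when t = 2 v_y0 / g = 2(29.88)/9.81 = 6.091 s.

6.09 s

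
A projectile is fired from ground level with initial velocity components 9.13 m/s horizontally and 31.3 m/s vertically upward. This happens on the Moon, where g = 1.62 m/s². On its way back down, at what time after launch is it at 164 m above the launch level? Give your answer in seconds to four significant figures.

Set y = v_y0 t − ½ g t² = 164: 0.8100 t² − 31.30 t + 164 = 0.
Quadratic formula: t = (31.30 ± √448.33) / 1.62 = (31.30 ± 21.17) / 1.62 → t = 6.251 s or 32.39 s.
The descending-branch root is 32.39 s.

32.39 s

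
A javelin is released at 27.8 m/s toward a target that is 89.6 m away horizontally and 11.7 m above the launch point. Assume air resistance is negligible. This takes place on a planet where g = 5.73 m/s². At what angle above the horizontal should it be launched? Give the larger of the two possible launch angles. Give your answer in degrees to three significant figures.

67.7°

Trajectory: y = x tanθ − g x² (1 + tan²θ)/(2v₀²). With x = 89.6, y = 11.7, v₀ = 27.8, g = 5.73:
29.76 tan²θ − 89.6 tanθ + (41.46) = 0.
tanθ = [89.6 ± √(89.6² − 4 × 29.76 × (41.46))] / (2 × 29.76) = (89.6 ± 55.61) / 59.52, giving tanθ = 0.5711 or 2.440.
θ = 29.73° or 67.71°; the larger is 67.71°.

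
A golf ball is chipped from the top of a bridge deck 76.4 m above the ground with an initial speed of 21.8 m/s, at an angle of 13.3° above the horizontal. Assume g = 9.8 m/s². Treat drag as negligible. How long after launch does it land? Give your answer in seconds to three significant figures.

Components: vₓ = 21.80 cos 13.3° = 21.22 m/s, v_y0 = 21.80 sin 13.3° = 5.015 m/s.
The projectile lands when y = 76.4 + (5.015) t − ½·9.80·t² = 0. Positive root: t = (5.015 + √(5.015² + 2·9.80·76.4)) / 9.80 = (5.015 + 39.02) / 9.80 = 4.493 s.

4.49 s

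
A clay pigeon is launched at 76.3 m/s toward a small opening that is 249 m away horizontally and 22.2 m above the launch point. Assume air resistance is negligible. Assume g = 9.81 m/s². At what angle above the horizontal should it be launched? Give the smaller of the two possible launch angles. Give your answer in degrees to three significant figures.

17.8°

Trajectory: y = x tanθ − g x² (1 + tan²θ)/(2v₀²). With x = 249, y = 22.2, v₀ = 76.3, g = 9.81:
52.24 tan²θ − 249 tanθ + (74.44) = 0.
tanθ = [249 ± √(249² − 4 × 52.24 × (74.44))] / (2 × 52.24) = (249 ± 215.5) / 104.5, giving tanθ = 0.3205 or 4.446.
θ = 17.77° or 77.32°; the smaller is 17.77°.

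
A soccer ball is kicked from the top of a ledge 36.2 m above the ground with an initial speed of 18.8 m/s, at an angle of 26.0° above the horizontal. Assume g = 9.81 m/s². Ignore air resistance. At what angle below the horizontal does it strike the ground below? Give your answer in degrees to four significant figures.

vₓ = 18.80 cos 26.0° = 16.90 m/s; v_y0 = 18.80 sin 26.0° = 8.241 m/s.
Vertical motion (up positive, ground at y = 0): 4.905 t² − (8.241) t − 36.2 = 0, so t = (8.241 + √(8.241² + 2·9.81·36.2)) / 9.81 = (8.241 + 27.90) / 9.81 = 3.684 s.
At impact: v_y = v_y0 − g t = −27.90 m/s; vₓ = 16.90 m/s.
Angle below horizontal: arctan(|v_y|/vₓ) = arctan(27.90/16.90) = 58.80°.

58.80°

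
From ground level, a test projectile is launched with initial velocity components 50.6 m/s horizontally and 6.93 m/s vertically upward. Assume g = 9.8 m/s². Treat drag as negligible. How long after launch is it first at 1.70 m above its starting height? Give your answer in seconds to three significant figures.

Set y = v_y0 t − ½ g t² = 1.70: 4.900 t² − 6.930 t + 1.70 = 0.
t = [6.930 ± √(6.930² − 2·9.80·1.70)] / 9.80 = (6.930 ± 3.835) / 9.80, so t = 0.3158 s or t = 1.098 s.
The first (ascending) time is 0.3158 s.

0.316 s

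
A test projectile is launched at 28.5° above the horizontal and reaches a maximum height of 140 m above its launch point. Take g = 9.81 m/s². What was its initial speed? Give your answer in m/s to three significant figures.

110 m/s

At the peak v_y = 0, so v_y0 = √(2gH) = √(2 × 9.81 × 140) = 52.41 m/s.
v_y0 = v₀ sin θ ⇒ v₀ = 52.41 / sin 28.5° = 109.8 m/s.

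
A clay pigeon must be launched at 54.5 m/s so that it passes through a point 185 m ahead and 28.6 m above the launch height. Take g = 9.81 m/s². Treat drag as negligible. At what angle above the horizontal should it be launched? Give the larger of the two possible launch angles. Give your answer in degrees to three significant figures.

69.8°

Trajectory: y = x tanθ − g x² (1 + tan²θ)/(2v₀²). With x = 185, y = 28.6, v₀ = 54.5, g = 9.81:
56.52 tan²θ − 185 tanθ + (85.12) = 0.
tanθ = [185 ± √(185² − 4 × 56.52 × (85.12))] / (2 × 56.52) = (185 ± 122.4) / 113.0, giving tanθ = 0.5538 or 2.719.
θ = 28.98° or 69.81°; the larger is 69.81°.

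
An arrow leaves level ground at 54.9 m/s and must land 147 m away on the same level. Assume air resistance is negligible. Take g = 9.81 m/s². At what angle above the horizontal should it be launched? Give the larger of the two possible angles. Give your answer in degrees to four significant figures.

Level-ground range R = v₀² sin(2θ)/g ⇒ sin(2θ) = gR/v₀² = 9.81 × 147 / 54.9² = 0.4785.
2θ = 28.58° or 180° − 28.58° = 151.4°, so θ = 14.29° or 75.71°.
The larger angle is 75.71°.

75.71°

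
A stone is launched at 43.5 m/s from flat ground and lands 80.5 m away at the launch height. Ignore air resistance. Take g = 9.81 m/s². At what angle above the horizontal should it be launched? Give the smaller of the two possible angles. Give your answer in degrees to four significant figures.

12.33°

From R = (v₀²/g) sin 2θ: sin 2θ = 9.81 × 80.5 / 1892.2 = 0.4173.
2θ = 24.67° or 180° − 24.67° = 155.3°, so θ = 12.33° or 77.67°.
The smaller angle is 12.33°.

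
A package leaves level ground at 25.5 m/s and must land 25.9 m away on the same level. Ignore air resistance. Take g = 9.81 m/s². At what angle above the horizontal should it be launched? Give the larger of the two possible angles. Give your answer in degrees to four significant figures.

From R = (v₀²/g) sin 2θ: sin 2θ = 9.81 × 25.9 / 650.25 = 0.3907.
2θ = 23.00° or 180° − 23.00° = 157.0°, so θ = 11.50° or 78.50°.
The larger angle is 78.50°.

78.50°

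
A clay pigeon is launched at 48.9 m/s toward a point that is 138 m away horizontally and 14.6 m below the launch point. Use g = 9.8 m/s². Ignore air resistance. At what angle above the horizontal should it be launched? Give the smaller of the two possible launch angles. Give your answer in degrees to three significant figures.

Trajectory: y = x tanθ − g x² (1 + tan²θ)/(2v₀²). With x = 138, y = −14.6, v₀ = 48.9, g = 9.80:
39.02 tan²θ − 138 tanθ + (24.42) = 0.
tanθ = [138 ± √(138² − 4 × 39.02 × (24.42))] / (2 × 39.02) = (138 ± 123.4) / 78.05, giving tanθ = 0.1869 or 3.349.
θ = 10.58° or 73.38°; the smaller is 10.58°.

10.6°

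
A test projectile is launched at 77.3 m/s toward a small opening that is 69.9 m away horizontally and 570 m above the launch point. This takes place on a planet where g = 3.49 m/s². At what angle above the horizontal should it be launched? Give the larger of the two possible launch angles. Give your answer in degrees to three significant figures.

88.5°

Trajectory: y = x tanθ − g x² (1 + tan²θ)/(2v₀²). With x = 69.9, y = 570, v₀ = 77.3, g = 3.49:
1.427 tan²θ − 69.9 tanθ + (571.4) = 0.
tanθ = [69.9 ± √(69.9² − 4 × 1.427 × (571.4))] / (2 × 1.427) = (69.9 ± 40.31) / 2.854, giving tanθ = 10.37 or 38.62.
θ = 84.49° or 88.52°; the larger is 88.52°.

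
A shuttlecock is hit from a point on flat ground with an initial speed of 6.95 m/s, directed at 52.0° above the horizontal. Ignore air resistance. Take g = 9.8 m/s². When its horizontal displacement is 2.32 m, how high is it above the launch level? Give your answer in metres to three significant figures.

Components: vₓ = 6.950 cos 52.0° = 4.279 m/s, v_y0 = 6.950 sin 52.0° = 5.477 m/s.
At x = 2.32 m, t = x/vₓ = 2.32/4.279 = 0.5422 s.
Height: y = v_y0 t − ½ g t² = 5.477 × 0.5422 − 4.900 × 0.5422² = 2.969 − 1.441 = 1.529 m.

1.53 m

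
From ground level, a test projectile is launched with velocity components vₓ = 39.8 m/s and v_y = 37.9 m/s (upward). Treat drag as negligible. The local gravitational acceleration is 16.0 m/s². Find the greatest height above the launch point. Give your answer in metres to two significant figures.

At the apex v_y = 0, so H = v_y0²/(2g) = 37.90²/32.00 = 44.89 m.

45 m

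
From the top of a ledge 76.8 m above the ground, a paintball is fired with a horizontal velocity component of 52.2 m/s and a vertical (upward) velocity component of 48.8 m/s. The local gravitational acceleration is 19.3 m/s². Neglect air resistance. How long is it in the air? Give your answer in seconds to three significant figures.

Vertical motion (up positive, ground at y = 0): 9.650 t² − (48.80) t − 76.8 = 0, so t = (48.80 + √(48.80² + 2·19.3·76.8)) / 19.3 = (48.80 + 73.12) / 19.3 = 6.317 s.

6.32 s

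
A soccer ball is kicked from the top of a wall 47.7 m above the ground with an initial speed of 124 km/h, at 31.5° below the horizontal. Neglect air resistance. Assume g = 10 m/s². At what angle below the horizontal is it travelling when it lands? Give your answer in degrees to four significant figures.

50.60°

Convert: 124 km/h = 124/3.6 = 34.44 m/s.
Horizontal component vₓ = 34.44 cos 31.5° = 29.37 m/s; vertical v_y0 = −18.00 m/s (downward).
Vertical motion (up positive, ground at y = 0): 5.000 t² − (−18.00) t − 47.7 = 0, so t = (−18.00 + √(18.00² + 2·10.0·47.7)) / 10.0 = (−18.00 + 35.75) / 10.0 = 1.775 s.
At impact: v_y = v_y0 − g t = −35.75 m/s; vₓ = 29.37 m/s.
Angle below horizontal: arctan(|v_y|/vₓ) = arctan(35.75/29.37) = 50.60°.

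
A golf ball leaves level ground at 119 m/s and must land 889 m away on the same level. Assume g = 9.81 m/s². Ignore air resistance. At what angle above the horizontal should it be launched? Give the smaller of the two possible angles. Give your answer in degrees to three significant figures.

19.0°

Level-ground range R = v₀² sin(2θ)/g ⇒ sin(2θ) = gR/v₀² = 9.81 × 889 / 119² = 0.6159.
2θ = 38.01° or 180° − 38.01° = 142.0°, so θ = 19.01° or 70.99°.
The smaller angle is 19.01°.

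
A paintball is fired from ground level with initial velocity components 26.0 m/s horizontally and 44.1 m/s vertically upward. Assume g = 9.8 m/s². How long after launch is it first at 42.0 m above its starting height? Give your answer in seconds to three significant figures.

1.08 s

Height y(t) = 44.10 t − 4.900 t² = 42.0 gives 4.900 t² − 44.10 t + 42.0 = 0.
Quadratic formula: t = (44.10 ± √1121.6) / 9.80 = (44.10 ± 33.49) / 9.80 → t = 1.083 s or 7.917 s.
The first (ascending) time is 1.083 s.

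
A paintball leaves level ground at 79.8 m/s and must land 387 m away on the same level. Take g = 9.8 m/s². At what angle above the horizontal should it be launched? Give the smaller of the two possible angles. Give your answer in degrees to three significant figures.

18.3°

R = v₀² sin 2θ / g gives sin 2θ = gR/v₀² = 9.80·387/79.8² = 0.5956.
2θ = 36.55° or 180° − 36.55° = 143.4°, so θ = 18.28° or 71.72°.
The smaller angle is 18.28°.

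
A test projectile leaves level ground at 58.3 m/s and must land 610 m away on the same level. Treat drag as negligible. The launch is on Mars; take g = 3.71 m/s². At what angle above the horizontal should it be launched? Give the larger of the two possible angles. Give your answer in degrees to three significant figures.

69.1°

Level-ground range R = v₀² sin(2θ)/g ⇒ sin(2θ) = gR/v₀² = 3.71 × 610 / 58.3² = 0.6658.
2θ = 41.75° or 180° − 41.75° = 138.3°, so θ = 20.87° or 69.13°.
The larger angle is 69.13°.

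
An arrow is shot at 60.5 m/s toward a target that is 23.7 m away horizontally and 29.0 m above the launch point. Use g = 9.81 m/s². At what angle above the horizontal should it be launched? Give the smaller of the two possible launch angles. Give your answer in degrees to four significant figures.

52.64°

Trajectory: y = x tanθ − g x² (1 + tan²θ)/(2v₀²). With x = 23.7, y = 29.0, v₀ = 60.5, g = 9.81:
0.7527 tan²θ − 23.7 tanθ + (29.75) = 0.
tanθ = [23.7 ± √(23.7² − 4 × 0.7527 × (29.75))] / (2 × 0.7527) = (23.7 ± 21.73) / 1.505, giving tanθ = 1.310 or 30.18.
θ = 52.64° or 88.10°; the smaller is 52.64°.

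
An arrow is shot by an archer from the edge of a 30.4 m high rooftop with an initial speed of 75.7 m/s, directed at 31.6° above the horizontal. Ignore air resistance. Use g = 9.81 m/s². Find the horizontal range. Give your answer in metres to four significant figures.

Horizontal component vₓ = 75.70 cos 31.6° = 64.48 m/s; vertical v_y0 = 75.70 sin 31.6° = 39.67 m/s.
With up positive and y = 0 at the ground: y(t) = 30.4 + (39.67) t − 4.905 t². Setting y = 0 and taking the positive root: t = [39.67 + √(39.67² + 2·9.81·30.4)] / 9.81 = (39.67 + 46.58) / 9.81 = 8.792 s.
Horizontal distance: R = vₓ t = 64.48 × 8.792 = 566.9 m.

566.9 m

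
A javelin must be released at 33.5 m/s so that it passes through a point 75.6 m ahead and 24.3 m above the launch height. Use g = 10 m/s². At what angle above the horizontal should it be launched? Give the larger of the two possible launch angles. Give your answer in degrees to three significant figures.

63.2°

Trajectory: y = x tanθ − g x² (1 + tan²θ)/(2v₀²). With x = 75.6, y = 24.3, v₀ = 33.5, g = 10.0:
25.46 tan²θ − 75.6 tanθ + (49.76) = 0.
tanθ = [75.6 ± √(75.6² − 4 × 25.46 × (49.76))] / (2 × 25.46) = (75.6 ± 25.43) / 50.93, giving tanθ = 0.9851 or 1.984.
θ = 44.57° or 63.25°; the larger is 63.25°.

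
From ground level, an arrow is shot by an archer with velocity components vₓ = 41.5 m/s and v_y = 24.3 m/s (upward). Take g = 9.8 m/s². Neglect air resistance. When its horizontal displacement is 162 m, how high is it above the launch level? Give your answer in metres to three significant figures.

20.2 m

At x = 162 m, t = x/vₓ = 162/41.50 = 3.904 s.
Height: y = v_y0 t − ½ g t² = 24.30 × 3.904 − 4.900 × 3.904² = 94.86 − 74.67 = 20.19 m.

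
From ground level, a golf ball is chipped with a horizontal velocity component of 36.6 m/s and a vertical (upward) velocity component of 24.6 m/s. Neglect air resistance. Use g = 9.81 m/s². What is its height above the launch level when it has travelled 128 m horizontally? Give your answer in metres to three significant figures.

26.0 m

Time to reach x = 128 m: t = x/vₓ = 128/36.60 = 3.497 s.
Height: y = v_y0 t − ½ g t² = 24.60 × 3.497 − 4.905 × 3.497² = 86.03 − 59.99 = 26.04 m.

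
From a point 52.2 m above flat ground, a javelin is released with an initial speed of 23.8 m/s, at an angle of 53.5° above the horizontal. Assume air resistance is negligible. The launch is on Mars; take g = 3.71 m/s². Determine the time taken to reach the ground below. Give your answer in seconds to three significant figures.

vₓ = 23.80 cos 53.5° = 14.16 m/s; v_y0 = 23.80 sin 53.5° = 19.13 m/s.
The projectile lands when y = 52.2 + (19.13) t − ½·3.71·t² = 0. Positive root: t = (19.13 + √(19.13² + 2·3.71·52.2)) / 3.71 = (19.13 + 27.45) / 3.71 = 12.55 s.

12.6 s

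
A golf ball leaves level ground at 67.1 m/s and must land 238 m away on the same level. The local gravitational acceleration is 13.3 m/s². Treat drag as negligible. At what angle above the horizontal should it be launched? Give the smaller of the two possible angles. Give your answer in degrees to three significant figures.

22.3°

From R = (v₀²/g) sin 2θ: sin 2θ = 13.3 × 238 / 4502.4 = 0.7030.
2θ = 44.67° or 180° − 44.67° = 135.3°, so θ = 22.34° or 67.66°.
The smaller angle is 22.34°.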